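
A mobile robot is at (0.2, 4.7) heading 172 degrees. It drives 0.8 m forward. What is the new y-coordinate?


y_new = y0 + d*sin(theta)
= 4.7 + 0.8*sin(172)
= 4.7 + 0.1113
= 4.8113


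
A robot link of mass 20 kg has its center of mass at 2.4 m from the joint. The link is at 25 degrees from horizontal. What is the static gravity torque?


tau = m*g*L*cos(angle)
= 20 * 9.81 * 2.4 * cos(25 deg)
= 20 * 9.81 * 2.4 * 0.9063
= 426.7622 Nm


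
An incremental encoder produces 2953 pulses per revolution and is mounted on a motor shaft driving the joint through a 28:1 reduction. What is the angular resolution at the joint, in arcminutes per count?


counts per rev = 2953
effective counts at joint = 2953 * 28 = 82684
resolution = 360*60 / 82684
= 0.2612 arcmin/count


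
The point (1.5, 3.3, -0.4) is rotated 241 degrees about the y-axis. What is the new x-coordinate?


Rotation about y-axis: x' = x*cos(theta) + z*sin(theta)
= 1.5 * -0.4848 + -0.4 * -0.8746
= -0.3774


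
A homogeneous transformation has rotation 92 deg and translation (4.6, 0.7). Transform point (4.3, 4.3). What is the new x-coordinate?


x' = cos(theta)*px - sin(theta)*py + tx
= -0.0349*4.3 - 0.9994*4.3 + 4.6
= 0.1526


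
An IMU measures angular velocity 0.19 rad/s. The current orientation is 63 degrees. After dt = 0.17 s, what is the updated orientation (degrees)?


delta_theta = w * dt = 0.19 * 0.17 = 0.0323 rad
= 1.8507 deg
theta_new = 63 + 1.8507 = 64.8507 deg


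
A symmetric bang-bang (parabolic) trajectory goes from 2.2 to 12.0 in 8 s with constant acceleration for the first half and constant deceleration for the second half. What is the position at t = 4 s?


Symmetric rest-to-rest: each phase covers (pf-p0)/2 in time T/2. 0.5*a*(T/2)^2 = (pf-p0)/2 => a = 4*(pf-p0)/T^2
a = 4*(12.0-2.2)/8^2 = 0.6125
t = 4 is in the acceleration phase (t <= T/2).
p = p0 + 0.5*a*t^2 = 2.2 + 0.5*0.6125*4^2
= 7.1


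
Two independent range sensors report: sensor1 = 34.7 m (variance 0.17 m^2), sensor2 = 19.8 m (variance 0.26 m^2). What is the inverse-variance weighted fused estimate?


w1 = (1/var1) / (1/var1 + 1/var2)
   = 5.8824 / (5.8824 + 3.8462) = 0.6047
w2 = 1 - w1 = 0.3953
fused = w1*s1 + w2*s2 = 20.9814 + 7.8279
= 28.8093 m


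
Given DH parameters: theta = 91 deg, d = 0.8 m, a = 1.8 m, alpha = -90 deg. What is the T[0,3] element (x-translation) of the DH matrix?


T[0,3] = a * cos(theta)
= 1.8 * cos(91 deg)
= 1.8 * -0.0175
= -0.0314


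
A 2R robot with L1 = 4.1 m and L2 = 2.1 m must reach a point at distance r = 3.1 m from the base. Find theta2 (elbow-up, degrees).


cos(theta2) = (r^2 - L1^2 - L2^2) / (2*L1*L2)
cos(theta2) = (9.61 - 16.81 - 4.41) / 17.22
cos(theta2) = -0.674216
theta2 = 132.3933 degrees


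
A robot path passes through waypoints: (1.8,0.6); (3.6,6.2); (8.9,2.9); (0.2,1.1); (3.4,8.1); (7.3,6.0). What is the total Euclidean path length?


Segment lengths:
  seg1 = sqrt((1.8)^2 + (5.6)^2) = 5.8822
  seg2 = sqrt((5.3)^2 + (-3.3)^2) = 6.2434
  seg3 = sqrt((-8.7)^2 + (-1.8)^2) = 8.8843
  seg4 = sqrt((3.2)^2 + (7.0)^2) = 7.6968
  seg5 = sqrt((3.9)^2 + (-2.1)^2) = 4.4294
Total = 33.136


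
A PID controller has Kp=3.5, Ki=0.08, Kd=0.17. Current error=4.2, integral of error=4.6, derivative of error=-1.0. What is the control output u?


u = Kp*e + Ki*int(e) + Kd*de/dt
= 3.5*4.2 + 0.08*4.6 + 0.17*(-1.0)
= 14.7 + 0.368 + -0.17
= 14.898


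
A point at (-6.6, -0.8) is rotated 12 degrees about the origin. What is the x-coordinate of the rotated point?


x' = x*cos(theta) - y*sin(theta)
cos(12 deg) = 0.9781, sin(12 deg) = 0.2079
x' = -6.6 * 0.9781 - -0.8 * 0.2079
= -6.4558 - -0.1663
= -6.2894


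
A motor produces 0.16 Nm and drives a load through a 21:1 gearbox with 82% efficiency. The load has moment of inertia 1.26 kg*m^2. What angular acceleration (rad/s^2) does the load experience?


tau_out = tau_motor * N * eta
= 0.16 * 21 * 0.82 = 2.7552 Nm
alpha = tau_out / I = 2.7552 / 1.26
= 2.1867 rad/s^2


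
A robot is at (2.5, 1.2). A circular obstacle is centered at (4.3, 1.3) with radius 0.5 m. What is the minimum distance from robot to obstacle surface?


center_dist = sqrt((2.5-4.3)^2 + (1.2-1.3)^2)
= sqrt(3.24 + 0.01)
= 1.8028
min_dist = center_dist - radius = 1.8028 - 0.5 = 1.3028 m


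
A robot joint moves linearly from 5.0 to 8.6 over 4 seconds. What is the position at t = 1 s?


s = t/T = 1/4 = 0.25
p(t) = p0 + (pf-p0)*s
= 5.0 + (8.6 - 5.0) * 0.25
= 5.9


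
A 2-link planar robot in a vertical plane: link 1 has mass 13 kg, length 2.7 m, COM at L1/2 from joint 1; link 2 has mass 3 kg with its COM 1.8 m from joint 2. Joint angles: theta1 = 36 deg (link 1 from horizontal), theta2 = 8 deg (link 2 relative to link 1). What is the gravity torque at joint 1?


Horizontal distance from joint 1 to link-1 COM:
  x_c1 = (L1/2)*cos(t1) = 1.35 * 0.809 = 1.0922 m
Horizontal distance from joint 1 to link-2 COM:
  x_c2 = L1*cos(t1) + Lc2*cos(t1+t2)
       = 2.7*0.809 + 1.8*0.7193 = 3.4792 m
tau1 = m1*g*x_c1 + m2*g*x_c2
     = 13*9.81*1.0922 + 3*9.81*3.4792
     = 139.2848 + 102.3916
     = 241.6764 Nm


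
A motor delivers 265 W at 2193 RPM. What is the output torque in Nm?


omega = 2193 * 2*pi/60 = 229.6504 rad/s
tau = P / omega = 265 / 229.6504
= 1.1539 Nm


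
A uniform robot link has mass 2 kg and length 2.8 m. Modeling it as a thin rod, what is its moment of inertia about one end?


I = (1/3) * m * L^2
= (1/3) * 2 * 2.8^2
= 0.333333 * 2 * 7.84
= 5.2267 kg*m^2


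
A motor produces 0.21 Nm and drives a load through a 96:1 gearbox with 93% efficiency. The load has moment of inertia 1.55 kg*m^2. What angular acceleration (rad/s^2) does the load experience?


tau_out = tau_motor * N * eta
= 0.21 * 96 * 0.93 = 18.7488 Nm
alpha = tau_out / I = 18.7488 / 1.55
= 12.096 rad/s^2


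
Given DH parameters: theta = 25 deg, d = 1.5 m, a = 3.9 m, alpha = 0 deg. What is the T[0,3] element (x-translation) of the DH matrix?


T[0,3] = a * cos(theta)
= 3.9 * cos(25 deg)
= 3.9 * 0.9063
= 3.5346


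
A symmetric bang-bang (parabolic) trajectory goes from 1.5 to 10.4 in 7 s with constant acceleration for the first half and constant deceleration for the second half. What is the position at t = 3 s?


Symmetric rest-to-rest: each phase covers (pf-p0)/2 in time T/2. 0.5*a*(T/2)^2 = (pf-p0)/2 => a = 4*(pf-p0)/T^2
a = 4*(10.4-1.5)/7^2 = 0.7265
t = 3 is in the acceleration phase (t <= T/2).
p = p0 + 0.5*a*t^2 = 1.5 + 0.5*0.7265*3^2
= 4.7694


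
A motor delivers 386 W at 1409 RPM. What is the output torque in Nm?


omega = 1409 * 2*pi/60 = 147.5501 rad/s
tau = P / omega = 386 / 147.5501
= 2.6161 Nm


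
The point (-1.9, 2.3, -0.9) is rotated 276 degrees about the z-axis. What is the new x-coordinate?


Rotation about z-axis: x' = x*cos(theta) - y*sin(theta)
= -1.9 * 0.1045 - 2.3 * -0.9945
= 2.0888


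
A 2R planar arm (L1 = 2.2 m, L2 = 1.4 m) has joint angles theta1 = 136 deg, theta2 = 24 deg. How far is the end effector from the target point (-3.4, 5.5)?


End effector via forward kinematics:
x = L1*cos(t1) + L2*cos(t1+t2) = -2.8981
y = L1*sin(t1) + L2*sin(t1+t2) = 2.0071
Distance to target:
d = sqrt((-3.4 - -2.8981)^2 + (5.5 - 2.0071)^2)
= sqrt(0.2519 + 12.2005)
= 3.5288 m


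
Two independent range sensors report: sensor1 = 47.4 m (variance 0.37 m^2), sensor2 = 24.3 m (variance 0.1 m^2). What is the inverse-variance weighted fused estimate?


w1 = (1/var1) / (1/var1 + 1/var2)
   = 2.7027 / (2.7027 + 10.0) = 0.2128
w2 = 1 - w1 = 0.7872
fused = w1*s1 + w2*s2 = 10.0851 + 19.1298
= 29.2149 m


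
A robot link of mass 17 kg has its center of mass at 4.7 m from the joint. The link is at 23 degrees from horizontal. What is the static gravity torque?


tau = m*g*L*cos(angle)
= 17 * 9.81 * 4.7 * cos(23 deg)
= 17 * 9.81 * 4.7 * 0.9205
= 721.5092 Nm


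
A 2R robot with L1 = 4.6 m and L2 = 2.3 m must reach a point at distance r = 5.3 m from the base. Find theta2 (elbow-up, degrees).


cos(theta2) = (r^2 - L1^2 - L2^2) / (2*L1*L2)
cos(theta2) = (28.09 - 21.16 - 5.29) / 21.16
cos(theta2) = 0.077505
theta2 = 85.5548 degrees


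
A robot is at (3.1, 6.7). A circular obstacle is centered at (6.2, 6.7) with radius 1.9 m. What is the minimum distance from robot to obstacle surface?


center_dist = sqrt((3.1-6.2)^2 + (6.7-6.7)^2)
= sqrt(9.61 + 0.0)
= 3.1
min_dist = center_dist - radius = 3.1 - 1.9 = 1.2 m


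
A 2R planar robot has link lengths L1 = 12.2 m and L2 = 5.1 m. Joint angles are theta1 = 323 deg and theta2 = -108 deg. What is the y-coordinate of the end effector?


Convert angles to radians: theta1 = 5.6374, theta2 = -1.885
y = L1*sin(theta1) + L2*sin(theta1+theta2)
y = -7.3421 + -2.9252
y = -10.2674


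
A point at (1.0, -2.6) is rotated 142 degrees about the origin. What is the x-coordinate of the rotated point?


x' = x*cos(theta) - y*sin(theta)
cos(142 deg) = -0.788, sin(142 deg) = 0.6157
x' = 1.0 * -0.788 - -2.6 * 0.6157
= -0.788 - -1.6007
= 0.8127


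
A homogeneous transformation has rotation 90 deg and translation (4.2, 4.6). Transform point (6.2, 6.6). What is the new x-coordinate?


x' = cos(theta)*px - sin(theta)*py + tx
= 0.0*6.2 - 1.0*6.6 + 4.2
= -2.4


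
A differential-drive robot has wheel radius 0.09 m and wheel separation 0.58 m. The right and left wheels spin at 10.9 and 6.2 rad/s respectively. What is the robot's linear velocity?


vR = r*wR = 0.09*10.9 = 0.981 m/s
vL = r*wL = 0.09*6.2 = 0.558 m/s
v = (vR+vL)/2 = 0.7695 m/s
omega = (vR-vL)/L = 0.7293 rad/s
linear velocity = 0.7695 m/s


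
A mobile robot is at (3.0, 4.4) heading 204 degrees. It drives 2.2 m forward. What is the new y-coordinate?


y_new = y0 + d*sin(theta)
= 4.4 + 2.2*sin(204)
= 4.4 + -0.8948
= 3.5052


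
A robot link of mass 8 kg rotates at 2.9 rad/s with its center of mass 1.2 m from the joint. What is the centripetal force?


F = m * omega^2 * r
= 8 * 2.9^2 * 1.2
= 8 * 8.41 * 1.2
= 80.736 N


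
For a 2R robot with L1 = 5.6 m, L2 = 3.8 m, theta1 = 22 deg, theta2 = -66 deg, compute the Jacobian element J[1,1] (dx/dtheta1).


J[1,1] = -L1*sin(t1) - L2*sin(t1+t2)
= -5.6*sin(22) - 3.8*sin(-44)
= 0.5419


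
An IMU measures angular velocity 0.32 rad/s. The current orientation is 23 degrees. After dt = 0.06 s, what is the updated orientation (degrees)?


delta_theta = w * dt = 0.32 * 0.06 = 0.0192 rad
= 1.1001 deg
theta_new = 23 + 1.1001 = 24.1001 deg


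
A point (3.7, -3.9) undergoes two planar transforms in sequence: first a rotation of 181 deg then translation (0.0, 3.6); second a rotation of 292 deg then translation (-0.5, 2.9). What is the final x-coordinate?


After transform 1:
x1 = cos(181)*3.7 - sin(181)*-3.9 + 0.0 = -3.7675
y1 = sin(181)*3.7 + cos(181)*-3.9 + 3.6 = 7.4348
After transform 2:
x2 = cos(292)*-3.7675 - sin(292)*7.4348 + -0.5
= 4.9821


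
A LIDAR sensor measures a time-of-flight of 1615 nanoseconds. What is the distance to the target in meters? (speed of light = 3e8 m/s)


tof = 1615 ns = 1.615e-06 s
dist = c * tof / 2
= 3e8 * 1.615e-06 / 2
= 242.25 m


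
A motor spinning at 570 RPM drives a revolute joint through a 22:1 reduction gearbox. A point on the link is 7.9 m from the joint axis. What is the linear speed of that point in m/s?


omega_motor = 570 * 2*pi/60 = 59.6903 rad/s
omega_joint = omega_motor / 22 = 2.7132 rad/s
v = omega_joint * r = 2.7132 * 7.9
= 21.4342 m/s


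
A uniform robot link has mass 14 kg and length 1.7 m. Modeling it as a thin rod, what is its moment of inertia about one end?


I = (1/3) * m * L^2
= (1/3) * 14 * 1.7^2
= 0.333333 * 14 * 2.89
= 13.4867 kg*m^2


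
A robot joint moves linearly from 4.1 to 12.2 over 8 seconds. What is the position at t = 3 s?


s = t/T = 3/8 = 0.375
p(t) = p0 + (pf-p0)*s
= 4.1 + (12.2 - 4.1) * 0.375
= 7.1375


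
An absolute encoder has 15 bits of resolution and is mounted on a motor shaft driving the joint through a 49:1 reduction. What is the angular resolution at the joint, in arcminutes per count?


counts = 2^15 = 32768
effective counts at joint = 32768 * 49 = 1605632
resolution = 360*60 / 1605632
= 0.0135 arcmin/count


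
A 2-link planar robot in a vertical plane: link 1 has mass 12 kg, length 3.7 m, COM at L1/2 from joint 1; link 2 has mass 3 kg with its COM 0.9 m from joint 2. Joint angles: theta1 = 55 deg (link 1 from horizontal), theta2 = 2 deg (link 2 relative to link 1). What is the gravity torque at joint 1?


Horizontal distance from joint 1 to link-1 COM:
  x_c1 = (L1/2)*cos(t1) = 1.85 * 0.5736 = 1.0611 m
Horizontal distance from joint 1 to link-2 COM:
  x_c2 = L1*cos(t1) + Lc2*cos(t1+t2)
       = 3.7*0.5736 + 0.9*0.5446 = 2.6124 m
tau1 = m1*g*x_c1 + m2*g*x_c2
     = 12*9.81*1.0611 + 3*9.81*2.6124
     = 124.9146 + 76.8832
     = 201.7978 Nm


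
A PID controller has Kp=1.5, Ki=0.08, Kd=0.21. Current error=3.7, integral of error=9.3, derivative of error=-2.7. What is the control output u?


u = Kp*e + Ki*int(e) + Kd*de/dt
= 1.5*3.7 + 0.08*9.3 + 0.21*(-2.7)
= 5.55 + 0.744 + -0.567
= 5.727


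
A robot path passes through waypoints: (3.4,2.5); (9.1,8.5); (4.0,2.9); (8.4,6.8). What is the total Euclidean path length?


Segment lengths:
  seg1 = sqrt((5.7)^2 + (6.0)^2) = 8.2759
  seg2 = sqrt((-5.1)^2 + (-5.6)^2) = 7.5743
  seg3 = sqrt((4.4)^2 + (3.9)^2) = 5.8796
Total = 21.7298


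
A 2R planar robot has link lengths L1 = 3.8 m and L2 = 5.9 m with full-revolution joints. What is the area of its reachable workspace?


r_max = L1 + L2 = 9.7 m
r_min = |L1 - L2| = 2.1 m
Area = pi*(r_max^2 - r_min^2)
= pi*(94.09 - 4.41)
= pi * 89.68
= 281.738 m^2


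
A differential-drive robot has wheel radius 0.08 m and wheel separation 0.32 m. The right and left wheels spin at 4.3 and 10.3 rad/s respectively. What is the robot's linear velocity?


vR = r*wR = 0.08*4.3 = 0.344 m/s
vL = r*wL = 0.08*10.3 = 0.824 m/s
v = (vR+vL)/2 = 0.584 m/s
omega = (vR-vL)/L = -1.5 rad/s
linear velocity = 0.584 m/s


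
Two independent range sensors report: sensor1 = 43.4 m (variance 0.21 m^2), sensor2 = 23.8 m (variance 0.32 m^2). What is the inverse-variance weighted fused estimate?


w1 = (1/var1) / (1/var1 + 1/var2)
   = 4.7619 / (4.7619 + 3.125) = 0.6038
w2 = 1 - w1 = 0.3962
fused = w1*s1 + w2*s2 = 26.2038 + 9.4302
= 35.634 m


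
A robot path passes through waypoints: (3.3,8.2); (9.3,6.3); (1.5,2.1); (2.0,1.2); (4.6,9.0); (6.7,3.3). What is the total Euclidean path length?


Segment lengths:
  seg1 = sqrt((6.0)^2 + (-1.9)^2) = 6.2936
  seg2 = sqrt((-7.8)^2 + (-4.2)^2) = 8.8589
  seg3 = sqrt((0.5)^2 + (-0.9)^2) = 1.0296
  seg4 = sqrt((2.6)^2 + (7.8)^2) = 8.2219
  seg5 = sqrt((2.1)^2 + (-5.7)^2) = 6.0745
Total = 30.4786


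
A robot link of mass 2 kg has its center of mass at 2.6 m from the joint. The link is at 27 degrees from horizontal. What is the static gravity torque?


tau = m*g*L*cos(angle)
= 2 * 9.81 * 2.6 * cos(27 deg)
= 2 * 9.81 * 2.6 * 0.891
= 45.452 Nm


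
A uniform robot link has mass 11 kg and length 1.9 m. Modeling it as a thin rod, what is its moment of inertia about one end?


I = (1/3) * m * L^2
= (1/3) * 11 * 1.9^2
= 0.333333 * 11 * 3.61
= 13.2367 kg*m^2


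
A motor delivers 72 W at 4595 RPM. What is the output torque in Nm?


omega = 4595 * 2*pi/60 = 481.1873 rad/s
tau = P / omega = 72 / 481.1873
= 0.1496 Nm


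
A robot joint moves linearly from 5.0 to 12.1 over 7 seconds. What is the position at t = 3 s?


s = t/T = 3/7 = 0.4286
p(t) = p0 + (pf-p0)*s
= 5.0 + (12.1 - 5.0) * 0.4286
= 8.0429


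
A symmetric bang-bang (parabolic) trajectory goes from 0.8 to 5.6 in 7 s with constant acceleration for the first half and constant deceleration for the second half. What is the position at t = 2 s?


Symmetric rest-to-rest: each phase covers (pf-p0)/2 in time T/2. 0.5*a*(T/2)^2 = (pf-p0)/2 => a = 4*(pf-p0)/T^2
a = 4*(5.6-0.8)/7^2 = 0.3918
t = 2 is in the acceleration phase (t <= T/2).
p = p0 + 0.5*a*t^2 = 0.8 + 0.5*0.3918*2^2
= 1.5837


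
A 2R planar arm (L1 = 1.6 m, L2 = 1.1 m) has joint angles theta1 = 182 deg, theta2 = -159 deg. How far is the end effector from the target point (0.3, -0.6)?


End effector via forward kinematics:
x = L1*cos(t1) + L2*cos(t1+t2) = -0.5865
y = L1*sin(t1) + L2*sin(t1+t2) = 0.374
Distance to target:
d = sqrt((0.3 - -0.5865)^2 + (-0.6 - 0.374)^2)
= sqrt(0.7858 + 0.9486)
= 1.317 m


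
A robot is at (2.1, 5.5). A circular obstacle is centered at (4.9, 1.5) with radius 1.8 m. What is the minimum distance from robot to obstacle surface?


center_dist = sqrt((2.1-4.9)^2 + (5.5-1.5)^2)
= sqrt(7.84 + 16.0)
= 4.8826
min_dist = center_dist - radius = 4.8826 - 1.8 = 3.0826 m


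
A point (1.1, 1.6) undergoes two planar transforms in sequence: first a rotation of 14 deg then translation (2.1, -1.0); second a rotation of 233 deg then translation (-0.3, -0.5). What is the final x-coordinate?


After transform 1:
x1 = cos(14)*1.1 - sin(14)*1.6 + 2.1 = 2.7803
y1 = sin(14)*1.1 + cos(14)*1.6 + -1.0 = 0.8186
After transform 2:
x2 = cos(233)*2.7803 - sin(233)*0.8186 + -0.3
= -1.3194


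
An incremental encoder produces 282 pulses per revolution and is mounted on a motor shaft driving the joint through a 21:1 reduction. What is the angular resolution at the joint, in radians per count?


counts per rev = 282
effective counts at joint = 282 * 21 = 5922
resolution = 2*pi / 5922
= 0.0011 rad/count


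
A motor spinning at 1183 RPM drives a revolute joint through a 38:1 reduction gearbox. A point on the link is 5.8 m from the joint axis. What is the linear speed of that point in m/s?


omega_motor = 1183 * 2*pi/60 = 123.8835 rad/s
omega_joint = omega_motor / 38 = 3.2601 rad/s
v = omega_joint * r = 3.2601 * 5.8
= 18.9085 m/s


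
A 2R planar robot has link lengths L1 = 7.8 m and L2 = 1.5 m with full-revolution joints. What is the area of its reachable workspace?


r_max = L1 + L2 = 9.3 m
r_min = |L1 - L2| = 6.3 m
Area = pi*(r_max^2 - r_min^2)
= pi*(86.49 - 39.69)
= pi * 46.8
= 147.0265 m^2


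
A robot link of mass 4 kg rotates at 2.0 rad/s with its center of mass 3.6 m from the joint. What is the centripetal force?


F = m * omega^2 * r
= 4 * 2.0^2 * 3.6
= 4 * 4.0 * 3.6
= 57.6 N


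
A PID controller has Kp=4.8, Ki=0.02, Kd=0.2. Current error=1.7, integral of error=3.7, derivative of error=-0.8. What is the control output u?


u = Kp*e + Ki*int(e) + Kd*de/dt
= 4.8*1.7 + 0.02*3.7 + 0.2*(-0.8)
= 8.16 + 0.074 + -0.16
= 8.074


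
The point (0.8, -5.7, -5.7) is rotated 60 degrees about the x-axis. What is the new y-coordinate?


Rotation about x-axis: y' = y*cos(theta) - z*sin(theta)
= -5.7 * 0.5 - -5.7 * 0.866
= 2.0863


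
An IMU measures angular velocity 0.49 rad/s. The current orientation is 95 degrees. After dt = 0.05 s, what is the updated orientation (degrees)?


delta_theta = w * dt = 0.49 * 0.05 = 0.0245 rad
= 1.4037 deg
theta_new = 95 + 1.4037 = 96.4037 deg


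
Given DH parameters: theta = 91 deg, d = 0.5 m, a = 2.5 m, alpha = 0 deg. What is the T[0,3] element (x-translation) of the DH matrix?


T[0,3] = a * cos(theta)
= 2.5 * cos(91 deg)
= 2.5 * -0.0175
= -0.0436


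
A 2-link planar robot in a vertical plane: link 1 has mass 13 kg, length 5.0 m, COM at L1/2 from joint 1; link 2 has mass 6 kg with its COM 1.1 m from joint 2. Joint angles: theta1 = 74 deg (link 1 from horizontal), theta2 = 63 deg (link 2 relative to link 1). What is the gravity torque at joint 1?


Horizontal distance from joint 1 to link-1 COM:
  x_c1 = (L1/2)*cos(t1) = 2.5 * 0.2756 = 0.6891 m
Horizontal distance from joint 1 to link-2 COM:
  x_c2 = L1*cos(t1) + Lc2*cos(t1+t2)
       = 5.0*0.2756 + 1.1*-0.7314 = 0.5737 m
tau1 = m1*g*x_c1 + m2*g*x_c2
     = 13*9.81*0.6891 + 6*9.81*0.5737
     = 87.8801 + 33.7678
     = 121.6479 Nm


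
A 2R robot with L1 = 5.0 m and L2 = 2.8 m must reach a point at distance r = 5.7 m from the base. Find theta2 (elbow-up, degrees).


cos(theta2) = (r^2 - L1^2 - L2^2) / (2*L1*L2)
cos(theta2) = (32.49 - 25.0 - 7.84) / 28.0
cos(theta2) = -0.0125
theta2 = 90.7162 degrees


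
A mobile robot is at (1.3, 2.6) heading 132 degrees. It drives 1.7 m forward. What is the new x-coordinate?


x_new = x0 + d*cos(theta)
= 1.3 + 1.7*cos(132)
= 1.3 + -1.1375
= 0.1625


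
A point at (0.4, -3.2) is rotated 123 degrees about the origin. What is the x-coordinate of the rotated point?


x' = x*cos(theta) - y*sin(theta)
cos(123 deg) = -0.5446, sin(123 deg) = 0.8387
x' = 0.4 * -0.5446 - -3.2 * 0.8387
= -0.2179 - -2.6837
= 2.4659


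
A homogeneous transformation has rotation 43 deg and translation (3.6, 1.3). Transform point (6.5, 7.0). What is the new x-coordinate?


x' = cos(theta)*px - sin(theta)*py + tx
= 0.7314*6.5 - 0.682*7.0 + 3.6
= 3.5798


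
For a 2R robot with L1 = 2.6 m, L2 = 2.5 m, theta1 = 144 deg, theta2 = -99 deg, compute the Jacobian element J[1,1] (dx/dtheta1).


J[1,1] = -L1*sin(t1) - L2*sin(t1+t2)
= -2.6*sin(144) - 2.5*sin(45)
= -3.296


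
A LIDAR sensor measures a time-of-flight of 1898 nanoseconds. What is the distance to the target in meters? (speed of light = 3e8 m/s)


tof = 1898 ns = 1.898e-06 s
dist = c * tof / 2
= 3e8 * 1.898e-06 / 2
= 284.7 m


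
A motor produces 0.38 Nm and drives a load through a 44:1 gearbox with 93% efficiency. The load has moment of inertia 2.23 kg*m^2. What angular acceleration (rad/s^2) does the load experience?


tau_out = tau_motor * N * eta
= 0.38 * 44 * 0.93 = 15.5496 Nm
alpha = tau_out / I = 15.5496 / 2.23
= 6.9729 rad/s^2


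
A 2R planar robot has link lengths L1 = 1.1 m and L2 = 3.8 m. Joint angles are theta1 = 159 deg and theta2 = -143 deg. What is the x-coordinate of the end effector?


Convert angles to radians: theta1 = 2.7751, theta2 = -2.4958
x = L1*cos(theta1) + L2*cos(theta1+theta2)
x = -1.0269 + 3.6528
x = 2.6259


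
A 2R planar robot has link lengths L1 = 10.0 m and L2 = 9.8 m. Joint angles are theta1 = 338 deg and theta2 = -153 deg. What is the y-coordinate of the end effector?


Convert angles to radians: theta1 = 5.8992, theta2 = -2.6704
y = L1*sin(theta1) + L2*sin(theta1+theta2)
y = -3.7461 + -0.8541
y = -4.6002


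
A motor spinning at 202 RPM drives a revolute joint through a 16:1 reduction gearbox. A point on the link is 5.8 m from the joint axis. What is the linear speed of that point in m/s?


omega_motor = 202 * 2*pi/60 = 21.1534 rad/s
omega_joint = omega_motor / 16 = 1.3221 rad/s
v = omega_joint * r = 1.3221 * 5.8
= 7.6681 m/s


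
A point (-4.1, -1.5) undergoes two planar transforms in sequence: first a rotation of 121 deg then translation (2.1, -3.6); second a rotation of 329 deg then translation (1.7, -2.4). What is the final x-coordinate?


After transform 1:
x1 = cos(121)*-4.1 - sin(121)*-1.5 + 2.1 = 5.4974
y1 = sin(121)*-4.1 + cos(121)*-1.5 + -3.6 = -6.3418
After transform 2:
x2 = cos(329)*5.4974 - sin(329)*-6.3418 + 1.7
= 3.1459


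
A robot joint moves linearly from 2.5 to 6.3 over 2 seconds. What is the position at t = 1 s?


s = t/T = 1/2 = 0.5
p(t) = p0 + (pf-p0)*s
= 2.5 + (6.3 - 2.5) * 0.5
= 4.4


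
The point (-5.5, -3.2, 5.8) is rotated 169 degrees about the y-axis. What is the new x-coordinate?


Rotation about y-axis: x' = x*cos(theta) + z*sin(theta)
= -5.5 * -0.9816 + 5.8 * 0.1908
= 6.5056


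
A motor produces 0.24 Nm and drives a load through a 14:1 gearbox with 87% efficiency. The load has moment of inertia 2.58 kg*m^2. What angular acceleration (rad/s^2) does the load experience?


tau_out = tau_motor * N * eta
= 0.24 * 14 * 0.87 = 2.9232 Nm
alpha = tau_out / I = 2.9232 / 2.58
= 1.133 rad/s^2


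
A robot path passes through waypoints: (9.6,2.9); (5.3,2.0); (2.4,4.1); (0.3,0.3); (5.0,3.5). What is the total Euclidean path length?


Segment lengths:
  seg1 = sqrt((-4.3)^2 + (-0.9)^2) = 4.3932
  seg2 = sqrt((-2.9)^2 + (2.1)^2) = 3.5805
  seg3 = sqrt((-2.1)^2 + (-3.8)^2) = 4.3417
  seg4 = sqrt((4.7)^2 + (3.2)^2) = 5.6859
Total = 18.0013


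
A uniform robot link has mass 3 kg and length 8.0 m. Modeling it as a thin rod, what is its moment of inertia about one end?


I = (1/3) * m * L^2
= (1/3) * 3 * 8.0^2
= 0.333333 * 3 * 64.0
= 64.0 kg*m^2


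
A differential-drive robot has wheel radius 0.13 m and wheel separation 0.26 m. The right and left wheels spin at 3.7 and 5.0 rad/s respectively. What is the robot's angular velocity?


vR = r*wR = 0.13*3.7 = 0.481 m/s
vL = r*wL = 0.13*5.0 = 0.65 m/s
v = (vR+vL)/2 = 0.5655 m/s
omega = (vR-vL)/L = -0.65 rad/s
angular velocity = -0.65 rad/s


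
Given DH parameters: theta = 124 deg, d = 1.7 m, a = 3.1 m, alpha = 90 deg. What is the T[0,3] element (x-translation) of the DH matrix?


T[0,3] = a * cos(theta)
= 3.1 * cos(124 deg)
= 3.1 * -0.5592
= -1.7335


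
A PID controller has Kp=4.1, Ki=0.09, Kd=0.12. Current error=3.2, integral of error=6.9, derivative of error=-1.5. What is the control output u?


u = Kp*e + Ki*int(e) + Kd*de/dt
= 4.1*3.2 + 0.09*6.9 + 0.12*(-1.5)
= 13.12 + 0.621 + -0.18
= 13.561


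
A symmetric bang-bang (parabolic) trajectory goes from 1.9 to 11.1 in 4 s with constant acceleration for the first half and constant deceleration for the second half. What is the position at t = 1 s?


Symmetric rest-to-rest: each phase covers (pf-p0)/2 in time T/2. 0.5*a*(T/2)^2 = (pf-p0)/2 => a = 4*(pf-p0)/T^2
a = 4*(11.1-1.9)/4^2 = 2.3
t = 1 is in the acceleration phase (t <= T/2).
p = p0 + 0.5*a*t^2 = 1.9 + 0.5*2.3*1^2
= 3.05


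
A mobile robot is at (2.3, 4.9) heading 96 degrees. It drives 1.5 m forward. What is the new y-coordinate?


y_new = y0 + d*sin(theta)
= 4.9 + 1.5*sin(96)
= 4.9 + 1.4918
= 6.3918


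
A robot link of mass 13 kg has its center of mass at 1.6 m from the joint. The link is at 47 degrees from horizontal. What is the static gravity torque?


tau = m*g*L*cos(angle)
= 13 * 9.81 * 1.6 * cos(47 deg)
= 13 * 9.81 * 1.6 * 0.682
= 139.1604 Nm


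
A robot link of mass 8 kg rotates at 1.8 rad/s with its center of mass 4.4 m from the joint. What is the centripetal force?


F = m * omega^2 * r
= 8 * 1.8^2 * 4.4
= 8 * 3.24 * 4.4
= 114.048 N


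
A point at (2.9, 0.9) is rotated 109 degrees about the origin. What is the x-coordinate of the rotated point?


x' = x*cos(theta) - y*sin(theta)
cos(109 deg) = -0.3256, sin(109 deg) = 0.9455
x' = 2.9 * -0.3256 - 0.9 * 0.9455
= -0.9441 - 0.851
= -1.7951


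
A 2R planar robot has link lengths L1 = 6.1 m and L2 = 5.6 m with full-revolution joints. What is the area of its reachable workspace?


r_max = L1 + L2 = 11.7 m
r_min = |L1 - L2| = 0.5 m
Area = pi*(r_max^2 - r_min^2)
= pi*(136.89 - 0.25)
= pi * 136.64
= 429.2672 m^2


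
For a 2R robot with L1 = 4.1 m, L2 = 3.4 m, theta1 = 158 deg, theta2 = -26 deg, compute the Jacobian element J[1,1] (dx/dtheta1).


J[1,1] = -L1*sin(t1) - L2*sin(t1+t2)
= -4.1*sin(158) - 3.4*sin(132)
= -4.0626


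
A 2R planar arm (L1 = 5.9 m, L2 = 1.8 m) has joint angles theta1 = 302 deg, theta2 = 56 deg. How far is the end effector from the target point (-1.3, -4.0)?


End effector via forward kinematics:
x = L1*cos(t1) + L2*cos(t1+t2) = 4.9254
y = L1*sin(t1) + L2*sin(t1+t2) = -5.0663
Distance to target:
d = sqrt((-1.3 - 4.9254)^2 + (-4.0 - -5.0663)^2)
= sqrt(38.7559 + 1.137)
= 6.3161 m


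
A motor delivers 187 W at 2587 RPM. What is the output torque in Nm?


omega = 2587 * 2*pi/60 = 270.91 rad/s
tau = P / omega = 187 / 270.91
= 0.6903 Nm


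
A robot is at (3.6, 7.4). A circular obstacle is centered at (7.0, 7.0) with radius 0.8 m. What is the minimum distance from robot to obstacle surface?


center_dist = sqrt((3.6-7.0)^2 + (7.4-7.0)^2)
= sqrt(11.56 + 0.16)
= 3.4234
min_dist = center_dist - radius = 3.4234 - 0.8 = 2.6234 m


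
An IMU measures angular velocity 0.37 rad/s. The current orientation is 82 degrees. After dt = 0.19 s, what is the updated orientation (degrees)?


delta_theta = w * dt = 0.37 * 0.19 = 0.0703 rad
= 4.0279 deg
theta_new = 82 + 4.0279 = 86.0279 deg


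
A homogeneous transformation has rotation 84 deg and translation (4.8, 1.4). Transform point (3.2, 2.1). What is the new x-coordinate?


x' = cos(theta)*px - sin(theta)*py + tx
= 0.1045*3.2 - 0.9945*2.1 + 4.8
= 3.046


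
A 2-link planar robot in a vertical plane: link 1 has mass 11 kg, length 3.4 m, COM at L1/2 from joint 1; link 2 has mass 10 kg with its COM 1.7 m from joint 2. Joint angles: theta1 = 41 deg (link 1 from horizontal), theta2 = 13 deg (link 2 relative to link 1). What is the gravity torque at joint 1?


Horizontal distance from joint 1 to link-1 COM:
  x_c1 = (L1/2)*cos(t1) = 1.7 * 0.7547 = 1.283 m
Horizontal distance from joint 1 to link-2 COM:
  x_c2 = L1*cos(t1) + Lc2*cos(t1+t2)
       = 3.4*0.7547 + 1.7*0.5878 = 3.5652 m
tau1 = m1*g*x_c1 + m2*g*x_c2
     = 11*9.81*1.283 + 10*9.81*3.5652
     = 138.4492 + 349.7508
     = 488.2 Nm


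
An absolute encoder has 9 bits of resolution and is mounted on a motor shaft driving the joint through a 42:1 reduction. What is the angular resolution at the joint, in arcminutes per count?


counts = 2^9 = 512
effective counts at joint = 512 * 42 = 21504
resolution = 360*60 / 21504
= 1.0045 arcmin/count


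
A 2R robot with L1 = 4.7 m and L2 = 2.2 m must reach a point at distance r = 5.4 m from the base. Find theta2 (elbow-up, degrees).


cos(theta2) = (r^2 - L1^2 - L2^2) / (2*L1*L2)
cos(theta2) = (29.16 - 22.09 - 4.84) / 20.68
cos(theta2) = 0.107834
theta2 = 83.8095 degrees


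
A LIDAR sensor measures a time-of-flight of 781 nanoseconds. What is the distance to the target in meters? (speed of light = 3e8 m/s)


tof = 781 ns = 7.81e-07 s
dist = c * tof / 2
= 3e8 * 7.81e-07 / 2
= 117.15 m


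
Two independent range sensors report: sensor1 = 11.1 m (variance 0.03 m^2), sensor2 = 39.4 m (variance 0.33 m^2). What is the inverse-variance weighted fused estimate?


w1 = (1/var1) / (1/var1 + 1/var2)
   = 33.3333 / (33.3333 + 3.0303) = 0.9167
w2 = 1 - w1 = 0.0833
fused = w1*s1 + w2*s2 = 10.175 + 3.2833
= 13.4583 m


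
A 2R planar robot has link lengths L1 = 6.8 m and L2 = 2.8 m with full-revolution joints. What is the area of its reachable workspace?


r_max = L1 + L2 = 9.6 m
r_min = |L1 - L2| = 4.0 m
Area = pi*(r_max^2 - r_min^2)
= pi*(92.16 - 16.0)
= pi * 76.16
= 239.2637 m^2


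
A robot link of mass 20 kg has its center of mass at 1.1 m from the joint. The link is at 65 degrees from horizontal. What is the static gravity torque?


tau = m*g*L*cos(angle)
= 20 * 9.81 * 1.1 * cos(65 deg)
= 20 * 9.81 * 1.1 * 0.4226
= 91.2095 Nm


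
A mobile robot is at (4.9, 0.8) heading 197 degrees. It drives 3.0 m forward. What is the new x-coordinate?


x_new = x0 + d*cos(theta)
= 4.9 + 3.0*cos(197)
= 4.9 + -2.8689
= 2.0311


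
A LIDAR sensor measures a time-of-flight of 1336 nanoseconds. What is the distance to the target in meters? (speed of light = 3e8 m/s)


tof = 1336 ns = 1.336e-06 s
dist = c * tof / 2
= 3e8 * 1.336e-06 / 2
= 200.4 m


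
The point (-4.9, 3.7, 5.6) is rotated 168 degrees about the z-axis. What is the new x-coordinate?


Rotation about z-axis: x' = x*cos(theta) - y*sin(theta)
= -4.9 * -0.9781 - 3.7 * 0.2079
= 4.0236


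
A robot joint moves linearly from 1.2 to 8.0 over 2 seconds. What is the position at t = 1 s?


s = t/T = 1/2 = 0.5
p(t) = p0 + (pf-p0)*s
= 1.2 + (8.0 - 1.2) * 0.5
= 4.6


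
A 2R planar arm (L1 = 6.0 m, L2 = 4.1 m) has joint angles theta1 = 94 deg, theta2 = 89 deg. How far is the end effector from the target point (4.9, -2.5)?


End effector via forward kinematics:
x = L1*cos(t1) + L2*cos(t1+t2) = -4.5129
y = L1*sin(t1) + L2*sin(t1+t2) = 5.7708
Distance to target:
d = sqrt((4.9 - -4.5129)^2 + (-2.5 - 5.7708)^2)
= sqrt(88.6031 + 68.4062)
= 12.5303 m


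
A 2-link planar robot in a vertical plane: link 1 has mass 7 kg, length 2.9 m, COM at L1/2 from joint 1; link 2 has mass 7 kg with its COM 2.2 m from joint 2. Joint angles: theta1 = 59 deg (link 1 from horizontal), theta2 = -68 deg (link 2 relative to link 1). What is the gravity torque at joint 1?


Horizontal distance from joint 1 to link-1 COM:
  x_c1 = (L1/2)*cos(t1) = 1.45 * 0.515 = 0.7468 m
Horizontal distance from joint 1 to link-2 COM:
  x_c2 = L1*cos(t1) + Lc2*cos(t1+t2)
       = 2.9*0.515 + 2.2*0.9877 = 3.6665 m
tau1 = m1*g*x_c1 + m2*g*x_c2
     = 7*9.81*0.7468 + 7*9.81*3.6665
     = 51.2831 + 251.7803
     = 303.0634 Nm


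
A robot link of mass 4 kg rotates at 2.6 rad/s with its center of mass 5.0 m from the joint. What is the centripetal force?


F = m * omega^2 * r
= 4 * 2.6^2 * 5.0
= 4 * 6.76 * 5.0
= 135.2 N


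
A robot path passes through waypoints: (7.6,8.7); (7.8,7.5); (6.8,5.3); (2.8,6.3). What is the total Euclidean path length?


Segment lengths:
  seg1 = sqrt((0.2)^2 + (-1.2)^2) = 1.2166
  seg2 = sqrt((-1.0)^2 + (-2.2)^2) = 2.4166
  seg3 = sqrt((-4.0)^2 + (1.0)^2) = 4.1231
Total = 7.7563


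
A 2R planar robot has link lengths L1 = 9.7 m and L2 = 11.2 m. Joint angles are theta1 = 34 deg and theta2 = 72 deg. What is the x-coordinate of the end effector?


Convert angles to radians: theta1 = 0.5934, theta2 = 1.2566
x = L1*cos(theta1) + L2*cos(theta1+theta2)
x = 8.0417 + -3.0871
x = 4.9545


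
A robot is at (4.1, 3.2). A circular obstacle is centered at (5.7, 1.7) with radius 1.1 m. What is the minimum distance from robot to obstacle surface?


center_dist = sqrt((4.1-5.7)^2 + (3.2-1.7)^2)
= sqrt(2.56 + 2.25)
= 2.1932
min_dist = center_dist - radius = 2.1932 - 1.1 = 1.0932 m


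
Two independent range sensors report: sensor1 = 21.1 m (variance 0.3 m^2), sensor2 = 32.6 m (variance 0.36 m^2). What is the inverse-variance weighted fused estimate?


w1 = (1/var1) / (1/var1 + 1/var2)
   = 3.3333 / (3.3333 + 2.7778) = 0.5455
w2 = 1 - w1 = 0.4545
fused = w1*s1 + w2*s2 = 11.5091 + 14.8182
= 26.3273 m


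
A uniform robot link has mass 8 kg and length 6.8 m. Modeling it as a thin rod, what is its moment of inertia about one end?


I = (1/3) * m * L^2
= (1/3) * 8 * 6.8^2
= 0.333333 * 8 * 46.24
= 123.3067 kg*m^2


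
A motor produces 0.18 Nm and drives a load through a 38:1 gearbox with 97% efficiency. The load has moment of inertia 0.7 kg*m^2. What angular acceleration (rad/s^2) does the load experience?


tau_out = tau_motor * N * eta
= 0.18 * 38 * 0.97 = 6.6348 Nm
alpha = tau_out / I = 6.6348 / 0.7
= 9.4783 rad/s^2


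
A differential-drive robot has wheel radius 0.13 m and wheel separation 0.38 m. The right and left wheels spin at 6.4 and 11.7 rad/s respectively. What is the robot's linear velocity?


vR = r*wR = 0.13*6.4 = 0.832 m/s
vL = r*wL = 0.13*11.7 = 1.521 m/s
v = (vR+vL)/2 = 1.1765 m/s
omega = (vR-vL)/L = -1.8132 rad/s
linear velocity = 1.1765 m/s


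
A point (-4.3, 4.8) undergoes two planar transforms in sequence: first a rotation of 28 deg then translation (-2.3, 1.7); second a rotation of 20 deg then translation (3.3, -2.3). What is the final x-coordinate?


After transform 1:
x1 = cos(28)*-4.3 - sin(28)*4.8 + -2.3 = -8.3501
y1 = sin(28)*-4.3 + cos(28)*4.8 + 1.7 = 3.9194
After transform 2:
x2 = cos(20)*-8.3501 - sin(20)*3.9194 + 3.3
= -5.8871


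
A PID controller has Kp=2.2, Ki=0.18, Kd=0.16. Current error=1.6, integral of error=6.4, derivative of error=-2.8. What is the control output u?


u = Kp*e + Ki*int(e) + Kd*de/dt
= 2.2*1.6 + 0.18*6.4 + 0.16*(-2.8)
= 3.52 + 1.152 + -0.448
= 4.224


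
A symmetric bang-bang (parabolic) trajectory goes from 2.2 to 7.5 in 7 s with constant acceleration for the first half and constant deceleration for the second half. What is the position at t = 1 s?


Symmetric rest-to-rest: each phase covers (pf-p0)/2 in time T/2. 0.5*a*(T/2)^2 = (pf-p0)/2 => a = 4*(pf-p0)/T^2
a = 4*(7.5-2.2)/7^2 = 0.4327
t = 1 is in the acceleration phase (t <= T/2).
p = p0 + 0.5*a*t^2 = 2.2 + 0.5*0.4327*1^2
= 2.4163


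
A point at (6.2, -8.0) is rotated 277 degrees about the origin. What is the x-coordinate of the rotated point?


x' = x*cos(theta) - y*sin(theta)
cos(277 deg) = 0.1219, sin(277 deg) = -0.9925
x' = 6.2 * 0.1219 - -8.0 * -0.9925
= 0.7556 - 7.9404
= -7.1848


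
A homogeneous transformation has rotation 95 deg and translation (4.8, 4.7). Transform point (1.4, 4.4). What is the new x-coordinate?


x' = cos(theta)*px - sin(theta)*py + tx
= -0.0872*1.4 - 0.9962*4.4 + 4.8
= 0.2947


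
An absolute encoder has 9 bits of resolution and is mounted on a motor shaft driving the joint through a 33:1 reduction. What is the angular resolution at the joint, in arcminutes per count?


counts = 2^9 = 512
effective counts at joint = 512 * 33 = 16896
resolution = 360*60 / 16896
= 1.2784 arcmin/count


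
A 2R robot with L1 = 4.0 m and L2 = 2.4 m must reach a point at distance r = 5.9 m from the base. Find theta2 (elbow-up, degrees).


cos(theta2) = (r^2 - L1^2 - L2^2) / (2*L1*L2)
cos(theta2) = (34.81 - 16.0 - 5.76) / 19.2
cos(theta2) = 0.679688
theta2 = 47.1808 degrees


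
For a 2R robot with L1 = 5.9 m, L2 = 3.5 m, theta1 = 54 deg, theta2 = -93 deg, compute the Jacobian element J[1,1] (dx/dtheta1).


J[1,1] = -L1*sin(t1) - L2*sin(t1+t2)
= -5.9*sin(54) - 3.5*sin(-39)
= -2.5706


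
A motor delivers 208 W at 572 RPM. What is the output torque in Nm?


omega = 572 * 2*pi/60 = 59.8997 rad/s
tau = P / omega = 208 / 59.8997
= 3.4725 Nm


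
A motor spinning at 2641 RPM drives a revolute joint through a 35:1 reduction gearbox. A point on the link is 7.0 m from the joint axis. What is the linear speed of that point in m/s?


omega_motor = 2641 * 2*pi/60 = 276.5649 rad/s
omega_joint = omega_motor / 35 = 7.9019 rad/s
v = omega_joint * r = 7.9019 * 7.0
= 55.313 m/s


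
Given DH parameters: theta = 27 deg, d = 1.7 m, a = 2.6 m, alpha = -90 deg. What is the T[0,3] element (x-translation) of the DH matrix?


T[0,3] = a * cos(theta)
= 2.6 * cos(27 deg)
= 2.6 * 0.891
= 2.3166


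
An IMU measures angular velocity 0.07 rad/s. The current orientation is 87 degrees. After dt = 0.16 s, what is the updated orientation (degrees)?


delta_theta = w * dt = 0.07 * 0.16 = 0.0112 rad
= 0.6417 deg
theta_new = 87 + 0.6417 = 87.6417 deg


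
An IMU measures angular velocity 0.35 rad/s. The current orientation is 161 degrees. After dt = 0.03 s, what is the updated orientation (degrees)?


delta_theta = w * dt = 0.35 * 0.03 = 0.0105 rad
= 0.6016 deg
theta_new = 161 + 0.6016 = 161.6016 deg


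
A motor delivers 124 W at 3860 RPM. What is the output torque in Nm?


omega = 3860 * 2*pi/60 = 404.2183 rad/s
tau = P / omega = 124 / 404.2183
= 0.3068 Nm


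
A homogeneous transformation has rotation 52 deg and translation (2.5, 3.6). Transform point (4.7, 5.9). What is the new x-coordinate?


x' = cos(theta)*px - sin(theta)*py + tx
= 0.6157*4.7 - 0.788*5.9 + 2.5
= 0.7443


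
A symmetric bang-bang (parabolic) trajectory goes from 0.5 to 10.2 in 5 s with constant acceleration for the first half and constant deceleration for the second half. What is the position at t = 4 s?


Symmetric rest-to-rest: each phase covers (pf-p0)/2 in time T/2. 0.5*a*(T/2)^2 = (pf-p0)/2 => a = 4*(pf-p0)/T^2
a = 4*(10.2-0.5)/5^2 = 1.552
t = 4 is in the deceleration phase (t > T/2).
p = pf - 0.5*a*(T-t)^2 = 10.2 - 0.5*1.552*1^2
= 9.424


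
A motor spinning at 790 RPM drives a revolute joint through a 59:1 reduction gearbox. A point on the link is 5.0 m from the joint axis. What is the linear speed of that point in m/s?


omega_motor = 790 * 2*pi/60 = 82.7286 rad/s
omega_joint = omega_motor / 59 = 1.4022 rad/s
v = omega_joint * r = 1.4022 * 5.0
= 7.0109 m/s


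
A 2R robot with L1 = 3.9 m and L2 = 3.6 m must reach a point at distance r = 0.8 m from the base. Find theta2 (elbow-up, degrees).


cos(theta2) = (r^2 - L1^2 - L2^2) / (2*L1*L2)
cos(theta2) = (0.64 - 15.21 - 12.96) / 28.08
cos(theta2) = -0.980413
theta2 = 168.6412 degrees


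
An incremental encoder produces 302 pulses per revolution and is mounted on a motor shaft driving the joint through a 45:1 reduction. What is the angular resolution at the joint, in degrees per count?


counts per rev = 302
effective counts at joint = 302 * 45 = 13590
resolution = 360 / 13590
= 0.0265 deg/count
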